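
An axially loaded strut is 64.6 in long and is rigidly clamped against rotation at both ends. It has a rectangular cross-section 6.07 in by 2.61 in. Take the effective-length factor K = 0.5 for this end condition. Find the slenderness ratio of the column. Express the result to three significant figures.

λ ≈ 42.9

For a rectangle r_min = b/√12 = 2.61/√12 = 0.7534 in
L_e = K·L = 0.5 × 64.6 = 32.30 in
λ = L_e / r_min = 32.300 / 0.7534 = 42.9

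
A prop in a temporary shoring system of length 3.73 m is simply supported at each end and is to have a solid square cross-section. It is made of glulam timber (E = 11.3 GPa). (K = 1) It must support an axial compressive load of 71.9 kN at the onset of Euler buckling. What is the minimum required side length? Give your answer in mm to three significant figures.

a ≈ 102 mm

L_e = K·L = 1 × 3.73 = 3.730 m
Required I = P_cr·L_e²/(π²E) = 7.190×10^4 × 3.730² / (π² × 1.13×10^10) = 8.970×10^-6 m⁴
I_req = 8.970×10^6 mm⁴
Solid square: I = a⁴/12  ⇒  a = (12I)^(1/4) = (12×8.970×10^6)^(1/4) = 102 mm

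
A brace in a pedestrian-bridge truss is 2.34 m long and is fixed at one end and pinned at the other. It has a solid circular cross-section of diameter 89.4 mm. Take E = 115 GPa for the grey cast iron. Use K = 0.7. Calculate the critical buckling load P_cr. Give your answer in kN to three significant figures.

I = πd⁴/64 = π×89.4⁴/64 = 3.136×10^6 mm⁴
I = 3.136×10^6 mm⁴ = 3.136×10^-6 m⁴
Effective length L_e = K·L = 0.7 × 2.34 = 1.638 m
P_cr = π²EI / L_e² = π² × 115×10⁹ × 3.136×10^-6 / 1.638² = 1.326×10^6 N

P_cr ≈ 1330 kN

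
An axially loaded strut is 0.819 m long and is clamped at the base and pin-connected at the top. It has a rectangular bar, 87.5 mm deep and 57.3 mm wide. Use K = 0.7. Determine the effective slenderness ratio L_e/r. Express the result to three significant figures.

For a rectangle r_min = b/√12 = 57.3/√12 = 16.54 mm
L_e = K·L = 0.7 × 0.819 m = 0.5733 m = 573.30 mm
λ = L_e / r_min = 573.30 / 16.54 = 34.7

λ ≈ 34.7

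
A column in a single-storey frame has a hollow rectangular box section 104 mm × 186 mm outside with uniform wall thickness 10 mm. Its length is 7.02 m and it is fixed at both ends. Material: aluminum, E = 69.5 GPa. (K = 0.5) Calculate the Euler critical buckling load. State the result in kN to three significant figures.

Inner dimensions: h_i = 186 − 2×10 = 166.0 mm, b_i = 104 − 2×10 = 84.00 mm
Weak-axis I_min = (h_o·b_o³ − h_i·b_i³)/12 with b_o = 104, b_i = 84.00 mm (shorter outer/inner sides).
I_min = (186×104³ − 166.0×84.00³)/12 = 9.236×10^6 mm⁴
I = 9.236×10^6 mm⁴ = 9.236×10^-6 m⁴
Effective length L_e = K·L = 0.5 × 7.02 = 3.510 m
P_cr = π²EI / L_e² = π² × 69.5×10⁹ × 9.236×10^-6 / 3.510² = 5.142×10^5 N

P_cr ≈ 514 kN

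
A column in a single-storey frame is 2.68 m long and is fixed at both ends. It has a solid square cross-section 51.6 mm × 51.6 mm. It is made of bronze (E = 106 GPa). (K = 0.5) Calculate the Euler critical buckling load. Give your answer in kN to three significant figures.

P_cr ≈ 344 kN

I = a⁴/12 = 51.6⁴/12 = 5.908×10^5 mm⁴
I = 5.908×10^5 mm⁴ = 5.908×10^-7 m⁴
Effective length L_e = K·L = 0.5 × 2.68 = 1.340 m
P_cr = π²EI / L_e² = π² × 106×10⁹ × 5.908×10^-7 / 1.340² = 3.442×10^5 N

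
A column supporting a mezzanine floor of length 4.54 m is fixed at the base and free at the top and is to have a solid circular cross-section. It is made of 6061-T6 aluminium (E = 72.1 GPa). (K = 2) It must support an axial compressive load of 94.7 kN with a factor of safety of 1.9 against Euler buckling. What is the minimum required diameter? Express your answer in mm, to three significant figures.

Required P_cr = n·P = 1.9 × 94.7 = 179.9 kN
L_e = K·L = 2 × 4.54 = 9.080 m
Required I = P_cr·L_e²/(π²E) = 1.799×10^5 × 9.080² / (π² × 7.21×10^10) = 2.085×10^-5 m⁴
I_req = 2.085×10^7 mm⁴
Solid circle: I = πd⁴/64  ⇒  d = (64I/π)^(1/4) = (64×2.085×10^7/π)^(1/4) = 144 mm

d ≈ 144 mm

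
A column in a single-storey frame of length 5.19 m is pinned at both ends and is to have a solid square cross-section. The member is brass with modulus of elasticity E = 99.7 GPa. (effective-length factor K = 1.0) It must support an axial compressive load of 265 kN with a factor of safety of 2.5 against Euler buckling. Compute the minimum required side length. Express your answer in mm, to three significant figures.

Required P_cr = n·P = 2.5 × 265 = 662.5 kN
L_e = K·L = 1 × 5.19 = 5.190 m
Required I = P_cr·L_e²/(π²E) = 6.625×10^5 × 5.190² / (π² × 9.97×10^10) = 1.814×10^-5 m⁴
I_req = 1.814×10^7 mm⁴
Solid square: I = a⁴/12  ⇒  a = (12I)^(1/4) = (12×1.814×10^7)^(1/4) = 121 mm

a ≈ 121 mm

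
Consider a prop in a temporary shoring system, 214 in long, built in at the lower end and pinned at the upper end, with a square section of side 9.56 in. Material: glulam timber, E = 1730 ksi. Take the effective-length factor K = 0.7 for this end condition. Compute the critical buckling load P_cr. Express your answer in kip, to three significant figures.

P_cr ≈ 530 kip

I = a⁴/12 = 9.56⁴/12 = 696.1 in⁴
Effective length L_e = K·L = 0.7 × 214 = 149.8 in
P_cr = π²EI / L_e² = π² × 1730×10³ × 696.1 / 149.8² = 5.296×10^5 lb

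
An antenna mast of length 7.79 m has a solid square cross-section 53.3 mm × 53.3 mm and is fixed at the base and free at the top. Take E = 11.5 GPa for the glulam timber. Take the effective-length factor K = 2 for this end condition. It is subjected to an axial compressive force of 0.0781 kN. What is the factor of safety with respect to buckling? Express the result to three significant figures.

I = a⁴/12 = 53.3⁴/12 = 6.726×10^5 mm⁴
I = 6.726×10^5 mm⁴ = 6.726×10^-7 m⁴
Effective length L_e = K·L = 2 × 7.79 = 15.58 m
P_cr = π²EI / L_e² = π² × 11.5×10⁹ × 6.726×10^-7 / 15.58² = 314.5 N
Factor of safety n = P_cr / P = 0.31448 / 0.0781 = 4.03

n ≈ 4.03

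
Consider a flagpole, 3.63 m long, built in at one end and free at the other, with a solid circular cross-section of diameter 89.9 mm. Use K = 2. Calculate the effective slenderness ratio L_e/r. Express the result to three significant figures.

For a solid circle r = d/4 = 89.9/4 = 22.48 mm
L_e = K·L = 2 × 3.63 m = 7.260 m = 7260.0 mm
λ = L_e / r_min = 7260.0 / 22.48 = 323

λ ≈ 323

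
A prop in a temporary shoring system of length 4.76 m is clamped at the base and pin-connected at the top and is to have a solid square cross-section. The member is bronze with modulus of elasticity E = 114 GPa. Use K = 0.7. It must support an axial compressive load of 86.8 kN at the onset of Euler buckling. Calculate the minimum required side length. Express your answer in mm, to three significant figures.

L_e = K·L = 0.7 × 4.76 = 3.332 m
Required I = P_cr·L_e²/(π²E) = 8.680×10^4 × 3.332² / (π² × 1.14×10^11) = 8.565×10^-7 m⁴
I_req = 8.565×10^5 mm⁴
Solid square: I = a⁴/12  ⇒  a = (12I)^(1/4) = (12×8.565×10^5)^(1/4) = 56.6 mm

a ≈ 56.6 mm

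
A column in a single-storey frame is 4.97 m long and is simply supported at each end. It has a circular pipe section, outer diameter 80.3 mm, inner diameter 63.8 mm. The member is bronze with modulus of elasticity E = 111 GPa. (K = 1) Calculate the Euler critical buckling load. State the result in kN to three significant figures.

d_o = 80.3 mm, d_i = 63.8 mm
I = π(d_o⁴ − d_i⁴)/64 = π(80.3⁴ − 63.80⁴)/64 = 1.228×10^6 mm⁴
I = 1.228×10^6 mm⁴ = 1.228×10^-6 m⁴
Effective length L_e = K·L = 1 × 4.97 = 4.970 m
P_cr = π²EI / L_e² = π² × 111×10⁹ × 1.228×10^-6 / 4.970² = 5.445×10^4 N

P_cr ≈ 54.4 kN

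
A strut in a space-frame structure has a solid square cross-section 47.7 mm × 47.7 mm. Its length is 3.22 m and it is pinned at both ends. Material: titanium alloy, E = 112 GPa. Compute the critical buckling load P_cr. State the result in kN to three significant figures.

P_cr ≈ 46.0 kN

I = a⁴/12 = 47.7⁴/12 = 4.314×10^5 mm⁴
I = 4.314×10^5 mm⁴ = 4.314×10^-7 m⁴
Effective length L_e = K·L = 1 × 3.22 = 3.220 m
P_cr = π²EI / L_e² = π² × 112×10⁹ × 4.314×10^-7 / 3.220² = 4.599×10^4 N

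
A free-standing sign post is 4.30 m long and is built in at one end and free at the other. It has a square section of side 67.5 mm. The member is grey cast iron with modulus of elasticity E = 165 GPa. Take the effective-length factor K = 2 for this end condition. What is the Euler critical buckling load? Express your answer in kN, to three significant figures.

P_cr ≈ 38.1 kN

I = a⁴/12 = 67.5⁴/12 = 1.730×10^6 mm⁴
I = 1.730×10^6 mm⁴ = 1.730×10^-6 m⁴
Effective length L_e = K·L = 2 × 4.30 = 8.600 m
P_cr = π²EI / L_e² = π² × 165×10⁹ × 1.730×10^-6 / 8.600² = 3.809×10^4 N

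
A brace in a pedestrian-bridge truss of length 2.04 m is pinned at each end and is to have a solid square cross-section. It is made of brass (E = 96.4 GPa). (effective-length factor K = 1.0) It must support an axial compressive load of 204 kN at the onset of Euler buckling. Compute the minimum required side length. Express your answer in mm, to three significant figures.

a ≈ 57.2 mm

L_e = K·L = 1 × 2.04 = 2.040 m
Required I = P_cr·L_e²/(π²E) = 2.040×10^5 × 2.040² / (π² × 9.64×10^10) = 8.923×10^-7 m⁴
I_req = 8.923×10^5 mm⁴
Solid square: I = a⁴/12  ⇒  a = (12I)^(1/4) = (12×8.923×10^5)^(1/4) = 57.2 mm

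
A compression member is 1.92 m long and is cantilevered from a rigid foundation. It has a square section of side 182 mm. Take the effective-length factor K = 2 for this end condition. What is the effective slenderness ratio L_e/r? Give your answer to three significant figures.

For a square r = a/√12 = 182/√12 = 52.54 mm
L_e = K·L = 2 × 1.92 m = 3.840 m = 3840.0 mm
λ = L_e / r_min = 3840.0 / 52.54 = 73.1

λ ≈ 73.1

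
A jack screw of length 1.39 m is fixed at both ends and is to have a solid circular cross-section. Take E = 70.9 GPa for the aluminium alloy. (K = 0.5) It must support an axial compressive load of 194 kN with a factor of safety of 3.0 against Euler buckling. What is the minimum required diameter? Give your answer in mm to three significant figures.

d ≈ 53.5 mm

Required P_cr = n·P = 3.0 × 194 = 582.0 kN
L_e = K·L = 0.5 × 1.39 = 0.6950 m
Required I = P_cr·L_e²/(π²E) = 5.820×10^5 × 0.6950² / (π² × 7.09×10^10) = 4.017×10^-7 m⁴
I_req = 4.017×10^5 mm⁴
Solid circle: I = πd⁴/64  ⇒  d = (64I/π)^(1/4) = (64×4.017×10^5/π)^(1/4) = 53.5 mm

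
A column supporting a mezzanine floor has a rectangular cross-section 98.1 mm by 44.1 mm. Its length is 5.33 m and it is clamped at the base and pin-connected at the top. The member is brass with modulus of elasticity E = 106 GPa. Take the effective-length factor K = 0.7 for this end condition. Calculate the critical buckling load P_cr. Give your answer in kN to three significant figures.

P_cr ≈ 52.7 kN

Buckling occurs about the weak axis: I_min = h·b³/12 with b = 44.1 mm (the shorter side).
I_min = 98.1×44.1³/12 = 7.011×10^5 mm⁴
I = 7.011×10^5 mm⁴ = 7.011×10^-7 m⁴
Effective length L_e = K·L = 0.7 × 5.33 = 3.731 m
P_cr = π²EI / L_e² = π² × 106×10⁹ × 7.011×10^-7 / 3.731² = 5.269×10^4 N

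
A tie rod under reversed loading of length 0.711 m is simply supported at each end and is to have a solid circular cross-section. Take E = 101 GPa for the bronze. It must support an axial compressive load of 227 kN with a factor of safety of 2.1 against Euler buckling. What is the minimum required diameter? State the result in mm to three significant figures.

Required P_cr = n·P = 2.1 × 227 = 476.7 kN
L_e = K·L = 1 × 0.711 = 0.7110 m
Required I = P_cr·L_e²/(π²E) = 4.767×10^5 × 0.7110² / (π² × 1.01×10^11) = 2.417×10^-7 m⁴
I_req = 2.417×10^5 mm⁴
Solid circle: I = πd⁴/64  ⇒  d = (64I/π)^(1/4) = (64×2.417×10^5/π)^(1/4) = 47.1 mm

d ≈ 47.1 mm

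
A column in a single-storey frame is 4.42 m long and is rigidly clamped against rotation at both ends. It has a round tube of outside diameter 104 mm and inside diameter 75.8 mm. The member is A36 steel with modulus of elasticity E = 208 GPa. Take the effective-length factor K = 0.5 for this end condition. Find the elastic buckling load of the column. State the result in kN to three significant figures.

d_o = 104 mm, d_i = 75.8 mm
I = π(d_o⁴ − d_i⁴)/64 = π(104⁴ − 75.80⁴)/64 = 4.122×10^6 mm⁴
I = 4.122×10^6 mm⁴ = 4.122×10^-6 m⁴
Effective length L_e = K·L = 0.5 × 4.42 = 2.210 m
P_cr = π²EI / L_e² = π² × 208×10⁹ × 4.122×10^-6 / 2.210² = 1.733×10^6 N

P_cr ≈ 1730 kN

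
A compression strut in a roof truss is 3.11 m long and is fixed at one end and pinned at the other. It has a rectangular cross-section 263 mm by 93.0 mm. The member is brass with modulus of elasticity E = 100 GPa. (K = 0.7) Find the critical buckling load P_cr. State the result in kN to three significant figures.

Buckling occurs about the weak axis: I_min = h·b³/12 with b = 93.0 mm (the shorter side).
I_min = 263×93.0³/12 = 1.763×10^7 mm⁴
I = 1.763×10^7 mm⁴ = 1.763×10^-5 m⁴
Effective length L_e = K·L = 0.7 × 3.11 = 2.177 m
P_cr = π²EI / L_e² = π² × 100×10⁹ × 1.763×10^-5 / 2.177² = 3.671×10^6 N

P_cr ≈ 3670 kN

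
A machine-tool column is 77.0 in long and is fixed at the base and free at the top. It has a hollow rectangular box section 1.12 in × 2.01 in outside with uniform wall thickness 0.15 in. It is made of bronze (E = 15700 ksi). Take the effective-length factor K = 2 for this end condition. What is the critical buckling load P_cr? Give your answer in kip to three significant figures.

P_cr ≈ 1.02 kip

Inner dimensions: h_i = 2.01 − 2×0.15 = 1.710 in, b_i = 1.12 − 2×0.15 = 0.8200 in
Weak-axis I_min = (h_o·b_o³ − h_i·b_i³)/12 with b_o = 1.12, b_i = 0.8200 in (shorter outer/inner sides).
I_min = (2.01×1.12³ − 1.710×0.8200³)/12 = 0.1568 in⁴
Effective length L_e = K·L = 2 × 77.0 = 154.0 in
P_cr = π²EI / L_e² = π² × 15700×10³ × 0.1568 / 154.0² = 1.024×10^3 lb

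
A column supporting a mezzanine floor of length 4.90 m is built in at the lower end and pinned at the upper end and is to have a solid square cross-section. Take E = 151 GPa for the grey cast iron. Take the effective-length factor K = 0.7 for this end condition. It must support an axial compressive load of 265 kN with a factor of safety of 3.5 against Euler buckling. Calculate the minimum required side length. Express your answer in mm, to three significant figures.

a ≈ 96.8 mm

Required P_cr = n·P = 3.5 × 265 = 927.5 kN
L_e = K·L = 0.7 × 4.90 = 3.430 m
Required I = P_cr·L_e²/(π²E) = 9.275×10^5 × 3.430² / (π² × 1.51×10^11) = 7.322×10^-6 m⁴
I_req = 7.322×10^6 mm⁴
Solid square: I = a⁴/12  ⇒  a = (12I)^(1/4) = (12×7.322×10^6)^(1/4) = 96.8 mm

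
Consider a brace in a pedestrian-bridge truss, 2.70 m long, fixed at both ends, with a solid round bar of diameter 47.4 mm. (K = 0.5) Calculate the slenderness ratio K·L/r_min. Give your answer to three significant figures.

λ ≈ 114

For a solid circle r = d/4 = 47.4/4 = 11.85 mm
L_e = K·L = 0.5 × 2.70 m = 1.350 m = 1350.0 mm
λ = L_e / r_min = 1350.0 / 11.85 = 114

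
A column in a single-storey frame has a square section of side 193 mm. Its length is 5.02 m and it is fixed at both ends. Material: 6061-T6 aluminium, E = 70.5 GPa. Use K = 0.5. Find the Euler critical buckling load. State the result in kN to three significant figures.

I = a⁴/12 = 193⁴/12 = 1.156×10^8 mm⁴
I = 1.156×10^8 mm⁴ = 1.156×10^-4 m⁴
Effective length L_e = K·L = 0.5 × 5.02 = 2.510 m
P_cr = π²EI / L_e² = π² × 70.5×10⁹ × 1.156×10^-4 / 2.510² = 1.277×10^7 N

P_cr ≈ 12800 kN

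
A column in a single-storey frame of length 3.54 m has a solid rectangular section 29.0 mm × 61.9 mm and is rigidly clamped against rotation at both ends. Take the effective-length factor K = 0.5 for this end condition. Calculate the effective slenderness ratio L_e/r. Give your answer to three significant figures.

Buckling occurs about the weak axis: I_min = h·b³/12 with b = 29.0 mm (the shorter side).
I_min = 61.9×29.0³/12 = 1.258×10^5 mm⁴
A = 1.795×10^3 mm²;  r_min = √(I/A) = √(1.258×10^5/1.795×10^3) = 8.372 mm
L_e = K·L = 0.5 × 3.54 m = 1.770 m = 1770.0 mm
λ = L_e / r_min = 1770.0 / 8.372 = 211

λ ≈ 211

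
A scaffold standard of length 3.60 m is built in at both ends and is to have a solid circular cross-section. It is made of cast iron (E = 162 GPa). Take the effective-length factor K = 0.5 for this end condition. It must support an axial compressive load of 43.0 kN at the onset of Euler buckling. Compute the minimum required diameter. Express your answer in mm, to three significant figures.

L_e = K·L = 0.5 × 3.60 = 1.800 m
Required I = P_cr·L_e²/(π²E) = 4.300×10^4 × 1.800² / (π² × 1.62×10^11) = 8.714×10^-8 m⁴
I_req = 8.714×10^4 mm⁴
Solid circle: I = πd⁴/64  ⇒  d = (64I/π)^(1/4) = (64×8.714×10^4/π)^(1/4) = 36.5 mm

d ≈ 36.5 mm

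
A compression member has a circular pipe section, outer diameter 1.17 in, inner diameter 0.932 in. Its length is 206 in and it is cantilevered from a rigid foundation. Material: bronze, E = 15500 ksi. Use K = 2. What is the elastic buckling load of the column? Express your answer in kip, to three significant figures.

P_cr ≈ 0.0495 kip

d_o = 1.17 in, d_i = 0.932 in
I = π(d_o⁴ − d_i⁴)/64 = π(1.17⁴ − 0.9320⁴)/64 = 5.495×10^-2 in⁴
Effective length L_e = K·L = 2 × 206 = 412.0 in
P_cr = π²EI / L_e² = π² × 15500×10³ × 5.495×10^-2 / 412.0² = 49.52 lb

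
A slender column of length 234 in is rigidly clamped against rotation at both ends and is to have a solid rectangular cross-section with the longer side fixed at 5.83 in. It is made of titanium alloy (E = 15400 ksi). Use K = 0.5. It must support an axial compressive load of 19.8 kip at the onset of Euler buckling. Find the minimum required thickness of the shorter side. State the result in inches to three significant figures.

b ≈ 1.54 in

L_e = K·L = 0.5 × 234 = 117.0 in
Required I = P_cr·L_e²/(π²E) = 1.980×10^4 × 117.0² / (π² × 1.54×10^7) = 1.783 in⁴
Rectangle, weak axis: I_min = h·b³/12 with h = 5.83 in fixed  ⇒  b = (12I/h)^(1/3) = 1.54 in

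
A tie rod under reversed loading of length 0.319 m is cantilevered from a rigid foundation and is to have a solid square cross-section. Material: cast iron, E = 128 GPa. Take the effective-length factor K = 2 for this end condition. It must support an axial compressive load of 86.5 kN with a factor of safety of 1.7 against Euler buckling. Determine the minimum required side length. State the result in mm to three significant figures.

a ≈ 27.5 mm

Required P_cr = n·P = 1.7 × 86.5 = 147.0 kN
L_e = K·L = 2 × 0.319 = 0.6380 m
Required I = P_cr·L_e²/(π²E) = 1.470×10^5 × 0.6380² / (π² × 1.28×10^11) = 4.738×10^-8 m⁴
I_req = 4.738×10^4 mm⁴
Solid square: I = a⁴/12  ⇒  a = (12I)^(1/4) = (12×4.738×10^4)^(1/4) = 27.5 mm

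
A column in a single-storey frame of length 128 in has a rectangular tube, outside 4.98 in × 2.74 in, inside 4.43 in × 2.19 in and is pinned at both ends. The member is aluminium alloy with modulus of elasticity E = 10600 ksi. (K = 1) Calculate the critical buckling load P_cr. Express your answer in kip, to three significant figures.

Weak-axis I_min = (h_o·b_o³ − h_i·b_i³)/12 with b_o = 2.74, b_i = 2.190 in (shorter outer/inner sides).
I_min = (4.98×2.74³ − 4.430×2.190³)/12 = 4.659 in⁴
Effective length L_e = K·L = 1 × 128 = 128.0 in
P_cr = π²EI / L_e² = π² × 10600×10³ × 4.659 / 128.0² = 2.975×10^4 lb

P_cr ≈ 29.8 kip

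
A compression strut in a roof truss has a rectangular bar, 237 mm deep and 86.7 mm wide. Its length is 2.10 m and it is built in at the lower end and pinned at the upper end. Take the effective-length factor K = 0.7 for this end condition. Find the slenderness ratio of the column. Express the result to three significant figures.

Buckling occurs about the weak axis: I_min = h·b³/12 with b = 86.7 mm (the shorter side).
I_min = 237×86.7³/12 = 1.287×10^7 mm⁴
A = 2.055×10^4 mm²;  r_min = √(I/A) = √(1.287×10^7/2.055×10^4) = 25.03 mm
L_e = K·L = 0.7 × 2.10 m = 1.470 m = 1470.0 mm
λ = L_e / r_min = 1470.0 / 25.03 = 58.7

λ ≈ 58.7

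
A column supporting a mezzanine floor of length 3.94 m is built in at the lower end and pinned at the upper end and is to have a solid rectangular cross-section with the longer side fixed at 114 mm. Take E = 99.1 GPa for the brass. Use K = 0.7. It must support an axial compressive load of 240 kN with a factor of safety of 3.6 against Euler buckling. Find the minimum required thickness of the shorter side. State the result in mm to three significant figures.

b ≈ 89.1 mm

Required P_cr = n·P = 3.6 × 240 = 864.0 kN
L_e = K·L = 0.7 × 3.94 = 2.758 m
Required I = P_cr·L_e²/(π²E) = 8.640×10^5 × 2.758² / (π² × 9.91×10^10) = 6.719×10^-6 m⁴
I_req = 6.719×10^6 mm⁴
Rectangle, weak axis: I_min = h·b³/12 with h = 114 mm fixed  ⇒  b = (12I/h)^(1/3) = 89.1 mm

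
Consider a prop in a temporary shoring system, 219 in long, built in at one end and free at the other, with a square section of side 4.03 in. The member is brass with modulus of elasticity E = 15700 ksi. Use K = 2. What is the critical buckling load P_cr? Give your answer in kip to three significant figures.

P_cr ≈ 17.8 kip

I = a⁴/12 = 4.03⁴/12 = 21.98 in⁴
Effective length L_e = K·L = 2 × 219 = 438.0 in
P_cr = π²EI / L_e² = π² × 15700×10³ × 21.98 / 438.0² = 1.775×10^4 lb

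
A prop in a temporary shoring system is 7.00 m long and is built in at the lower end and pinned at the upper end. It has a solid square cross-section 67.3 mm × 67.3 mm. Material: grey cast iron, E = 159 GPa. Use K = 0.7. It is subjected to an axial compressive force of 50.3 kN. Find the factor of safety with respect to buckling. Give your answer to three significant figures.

I = a⁴/12 = 67.3⁴/12 = 1.710×10^6 mm⁴
I = 1.710×10^6 mm⁴ = 1.710×10^-6 m⁴
Effective length L_e = K·L = 0.7 × 7.00 = 4.900 m
P_cr = π²EI / L_e² = π² × 159×10⁹ × 1.710×10^-6 / 4.900² = 1.117×10^5 N
Factor of safety n = P_cr / P = 111.73 / 50.3 = 2.22

n ≈ 2.22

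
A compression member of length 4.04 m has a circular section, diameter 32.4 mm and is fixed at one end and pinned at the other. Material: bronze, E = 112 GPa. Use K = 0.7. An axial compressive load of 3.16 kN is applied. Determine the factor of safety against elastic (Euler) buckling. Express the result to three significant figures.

I = πd⁴/64 = π×32.4⁴/64 = 5.409×10^4 mm⁴
I = 5.409×10^4 mm⁴ = 5.409×10^-8 m⁴
Effective length L_e = K·L = 0.7 × 4.04 = 2.828 m
P_cr = π²EI / L_e² = π² × 112×10⁹ × 5.409×10^-8 / 2.828² = 7.477×10^3 N
Factor of safety n = P_cr / P = 7.4767 / 3.16 = 2.37

n ≈ 2.37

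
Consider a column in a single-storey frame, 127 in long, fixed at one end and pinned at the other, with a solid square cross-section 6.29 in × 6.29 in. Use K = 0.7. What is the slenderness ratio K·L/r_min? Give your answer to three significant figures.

λ ≈ 49.0

For a square r = a/√12 = 6.29/√12 = 1.816 in
L_e = K·L = 0.7 × 127 = 88.90 in
λ = L_e / r_min = 88.900 / 1.816 = 49.0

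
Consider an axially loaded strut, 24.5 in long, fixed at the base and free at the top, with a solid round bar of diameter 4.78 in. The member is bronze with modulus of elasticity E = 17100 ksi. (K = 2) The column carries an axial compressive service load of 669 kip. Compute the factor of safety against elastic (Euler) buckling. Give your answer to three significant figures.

n ≈ 2.69

I = πd⁴/64 = π×4.78⁴/64 = 25.63 in⁴
Effective length L_e = K·L = 2 × 24.5 = 49.00 in
P_cr = π²EI / L_e² = π² × 17100×10³ × 25.63 / 49.00² = 1.801×10^6 lb
Factor of safety n = P_cr / P = 1801.3 / 669 = 2.69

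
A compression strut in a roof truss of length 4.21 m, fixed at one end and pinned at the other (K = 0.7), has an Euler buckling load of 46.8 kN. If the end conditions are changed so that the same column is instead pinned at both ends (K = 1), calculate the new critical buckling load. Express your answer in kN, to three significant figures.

P_cr ≈ 22.9 kN

P_cr ∝ 1/K², so P_cr,new = P_cr,old × (K_old/K_new)² = 46.8 × (0.7/1)²
= 46.8 × 0.4900 = 22.9 kN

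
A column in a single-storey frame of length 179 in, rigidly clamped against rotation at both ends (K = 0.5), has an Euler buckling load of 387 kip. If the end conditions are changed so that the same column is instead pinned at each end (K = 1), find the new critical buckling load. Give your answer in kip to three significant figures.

P_cr ∝ 1/K², so P_cr,new = P_cr,old × (K_old/K_new)² = 387 × (0.5/1)²
= 387 × 0.2500 = 96.8 kip

P_cr ≈ 96.8 kip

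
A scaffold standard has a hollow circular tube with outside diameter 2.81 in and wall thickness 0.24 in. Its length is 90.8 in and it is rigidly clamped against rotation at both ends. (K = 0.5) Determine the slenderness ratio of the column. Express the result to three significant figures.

λ ≈ 49.7

Inner diameter d_i = 2.81 − 2×0.24 = 2.330 in
I = π(d_o⁴ − d_i⁴)/64 = π(2.81⁴ − 2.330⁴)/64 = 1.614 in⁴
A = 1.938 in²;  r_min = √(I/A) = √(1.614/1.938) = 0.9126 in
L_e = K·L = 0.5 × 90.8 = 45.40 in
λ = L_e / r_min = 45.400 / 0.9126 = 49.7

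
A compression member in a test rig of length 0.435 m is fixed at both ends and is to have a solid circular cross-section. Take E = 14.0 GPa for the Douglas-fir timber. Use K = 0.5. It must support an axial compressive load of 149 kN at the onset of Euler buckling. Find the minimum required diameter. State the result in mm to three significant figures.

d ≈ 31.9 mm

L_e = K·L = 0.5 × 0.435 = 0.2175 m
Required I = P_cr·L_e²/(π²E) = 1.490×10^5 × 0.2175² / (π² × 1.40×10^10) = 5.101×10^-8 m⁴
I_req = 5.101×10^4 mm⁴
Solid circle: I = πd⁴/64  ⇒  d = (64I/π)^(1/4) = (64×5.101×10^4/π)^(1/4) = 31.9 mm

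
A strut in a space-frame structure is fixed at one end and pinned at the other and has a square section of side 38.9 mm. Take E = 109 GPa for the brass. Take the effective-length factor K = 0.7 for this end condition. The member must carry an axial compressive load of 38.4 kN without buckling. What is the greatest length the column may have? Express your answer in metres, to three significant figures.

I = a⁴/12 = 38.9⁴/12 = 1.908×10^5 mm⁴
I = 1.908×10^-7 m⁴
At the buckling limit P_cr = P = 3.840×10^4 N
From P_cr = π²EI/(K·L)²:  L = (1/K)·√(π²EI/P_cr) = (1/0.7)·√(π²×1.09×10^11×1.908×10^-7/3.840×10^4)
L = 3.30 m

L_max ≈ 3.30 m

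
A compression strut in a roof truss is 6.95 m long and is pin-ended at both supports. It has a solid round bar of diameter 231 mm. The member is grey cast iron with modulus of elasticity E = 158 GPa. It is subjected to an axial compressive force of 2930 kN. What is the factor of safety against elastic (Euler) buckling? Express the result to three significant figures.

I = πd⁴/64 = π×231⁴/64 = 1.398×10^8 mm⁴
I = 1.398×10^8 mm⁴ = 1.398×10^-4 m⁴
Effective length L_e = K·L = 1 × 6.95 = 6.950 m
P_cr = π²EI / L_e² = π² × 158×10⁹ × 1.398×10^-4 / 6.950² = 4.512×10^6 N
Factor of safety n = P_cr / P = 4512.4 / 2930 = 1.54

n ≈ 1.54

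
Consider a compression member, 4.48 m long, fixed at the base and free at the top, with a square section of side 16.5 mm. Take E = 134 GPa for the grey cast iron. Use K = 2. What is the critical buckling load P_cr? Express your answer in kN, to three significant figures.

P_cr ≈ 0.102 kN

I = a⁴/12 = 16.5⁴/12 = 6.177×10^3 mm⁴
I = 6.177×10^3 mm⁴ = 6.177×10^-9 m⁴
Effective length L_e = K·L = 2 × 4.48 = 8.960 m
P_cr = π²EI / L_e² = π² × 134×10⁹ × 6.177×10^-9 / 8.960² = 101.8 N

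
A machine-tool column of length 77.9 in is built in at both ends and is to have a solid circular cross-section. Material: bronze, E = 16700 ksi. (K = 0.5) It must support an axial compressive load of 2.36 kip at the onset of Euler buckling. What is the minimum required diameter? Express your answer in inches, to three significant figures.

L_e = K·L = 0.5 × 77.9 = 38.95 in
Required I = P_cr·L_e²/(π²E) = 2.360×10^3 × 38.95² / (π² × 1.67×10^7) = 2.172×10^-2 in⁴
Solid circle: I = πd⁴/64  ⇒  d = (64I/π)^(1/4) = (64×2.172×10^-2/π)^(1/4) = 0.816 in

d ≈ 0.816 in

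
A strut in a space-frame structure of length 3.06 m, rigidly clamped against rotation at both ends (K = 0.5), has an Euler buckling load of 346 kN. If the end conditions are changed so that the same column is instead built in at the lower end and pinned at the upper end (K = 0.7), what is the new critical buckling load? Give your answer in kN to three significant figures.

P_cr ∝ 1/K², so P_cr,new = P_cr,old × (K_old/K_new)² = 346 × (0.5/0.7)²
= 346 × 0.5102 = 177 kN

P_cr ≈ 177 kN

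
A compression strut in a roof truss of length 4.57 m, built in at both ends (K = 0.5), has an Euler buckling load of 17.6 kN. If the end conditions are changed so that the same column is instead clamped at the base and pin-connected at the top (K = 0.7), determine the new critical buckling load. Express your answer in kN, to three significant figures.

P_cr ≈ 8.98 kN

P_cr ∝ 1/K², so P_cr,new = P_cr,old × (K_old/K_new)² = 17.6 × (0.5/0.7)²
= 17.6 × 0.5102 = 8.98 kN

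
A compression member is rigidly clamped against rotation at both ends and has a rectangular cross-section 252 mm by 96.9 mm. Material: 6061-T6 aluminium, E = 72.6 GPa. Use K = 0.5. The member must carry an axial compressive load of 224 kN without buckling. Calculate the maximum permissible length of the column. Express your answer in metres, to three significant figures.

L_max ≈ 15.6 m

Buckling occurs about the weak axis: I_min = h·b³/12 with b = 96.9 mm (the shorter side).
I_min = 252×96.9³/12 = 1.911×10^7 mm⁴
I = 1.911×10^-5 m⁴
At the buckling limit P_cr = P = 2.240×10^5 N
From P_cr = π²EI/(K·L)²:  L = (1/K)·√(π²EI/P_cr) = (1/0.5)·√(π²×7.26×10^10×1.911×10^-5/2.240×10^5)
L = 15.6 m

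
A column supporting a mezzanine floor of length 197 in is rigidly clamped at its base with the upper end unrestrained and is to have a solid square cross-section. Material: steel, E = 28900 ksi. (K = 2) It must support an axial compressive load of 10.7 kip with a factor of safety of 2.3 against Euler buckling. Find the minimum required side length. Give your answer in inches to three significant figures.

Required P_cr = n·P = 2.3 × 10.7 = 24.61 kip
L_e = K·L = 2 × 197 = 394.0 in
Required I = P_cr·L_e²/(π²E) = 2.461×10^4 × 394.0² / (π² × 2.89×10^7) = 13.39 in⁴
Solid square: I = a⁴/12  ⇒  a = (12I)^(1/4) = (12×13.39)^(1/4) = 3.56 in

a ≈ 3.56 in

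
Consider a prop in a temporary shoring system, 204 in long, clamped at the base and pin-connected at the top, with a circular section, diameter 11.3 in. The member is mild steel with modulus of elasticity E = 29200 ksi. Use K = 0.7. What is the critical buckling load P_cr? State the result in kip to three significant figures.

I = πd⁴/64 = π×11.3⁴/64 = 800.4 in⁴
Effective length L_e = K·L = 0.7 × 204 = 142.8 in
P_cr = π²EI / L_e² = π² × 29200×10³ × 800.4 / 142.8² = 1.131×10^7 lb

P_cr ≈ 11300 kip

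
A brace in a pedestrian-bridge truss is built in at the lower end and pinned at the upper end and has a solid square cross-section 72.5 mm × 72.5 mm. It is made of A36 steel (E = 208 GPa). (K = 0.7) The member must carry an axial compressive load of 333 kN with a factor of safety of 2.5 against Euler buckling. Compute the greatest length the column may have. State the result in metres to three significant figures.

I = a⁴/12 = 72.5⁴/12 = 2.302×10^6 mm⁴
I = 2.302×10^-6 m⁴
Required critical load P_cr = n·P = 2.5 × 333 = 832.5 kN = 8.325×10^5 N
From P_cr = π²EI/(K·L)²:  L = (1/K)·√(π²EI/P_cr) = (1/0.7)·√(π²×2.08×10^11×2.302×10^-6/8.325×10^5)
L = 3.40 m

L_max ≈ 3.40 m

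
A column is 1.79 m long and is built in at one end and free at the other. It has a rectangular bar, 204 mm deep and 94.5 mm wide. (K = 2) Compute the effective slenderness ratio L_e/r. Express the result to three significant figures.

λ ≈ 131

Buckling occurs about the weak axis: I_min = h·b³/12 with b = 94.5 mm (the shorter side).
I_min = 204×94.5³/12 = 1.435×10^7 mm⁴
A = 1.928×10^4 mm²;  r_min = √(I/A) = √(1.435×10^7/1.928×10^4) = 27.28 mm
L_e = K·L = 2 × 1.79 m = 3.580 m = 3580.0 mm
λ = L_e / r_min = 3580.0 / 27.28 = 131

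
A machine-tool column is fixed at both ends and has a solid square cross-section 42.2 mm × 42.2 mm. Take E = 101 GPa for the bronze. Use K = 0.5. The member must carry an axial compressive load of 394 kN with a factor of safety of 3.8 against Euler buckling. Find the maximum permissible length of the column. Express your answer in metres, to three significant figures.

I = a⁴/12 = 42.2⁴/12 = 2.643×10^5 mm⁴
I = 2.643×10^-7 m⁴
Required critical load P_cr = n·P = 3.8 × 394 = 1497 kN = 1.497×10^6 N
From P_cr = π²EI/(K·L)²:  L = (1/K)·√(π²EI/P_cr) = (1/0.5)·√(π²×1.01×10^11×2.643×10^-7/1.497×10^6)
L = 0.839 m

L_max ≈ 0.839 m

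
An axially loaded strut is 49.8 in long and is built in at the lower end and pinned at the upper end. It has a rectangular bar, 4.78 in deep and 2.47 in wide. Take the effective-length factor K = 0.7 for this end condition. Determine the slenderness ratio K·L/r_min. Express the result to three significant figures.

λ ≈ 48.9

For a rectangle r_min = b/√12 = 2.47/√12 = 0.7130 in
L_e = K·L = 0.7 × 49.8 = 34.86 in
λ = L_e / r_min = 34.860 / 0.7130 = 48.9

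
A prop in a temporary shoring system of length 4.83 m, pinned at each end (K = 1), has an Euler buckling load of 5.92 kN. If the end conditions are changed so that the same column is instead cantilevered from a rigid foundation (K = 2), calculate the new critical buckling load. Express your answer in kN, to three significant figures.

P_cr ≈ 1.48 kN

P_cr ∝ 1/K², so P_cr,new = P_cr,old × (K_old/K_new)² = 5.92 × (1/2)²
= 5.92 × 0.2500 = 1.48 kN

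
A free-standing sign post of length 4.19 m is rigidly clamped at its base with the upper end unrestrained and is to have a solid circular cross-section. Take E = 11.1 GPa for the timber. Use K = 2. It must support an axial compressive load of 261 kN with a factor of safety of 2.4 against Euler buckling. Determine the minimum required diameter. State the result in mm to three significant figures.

d ≈ 301 mm

Required P_cr = n·P = 2.4 × 261 = 626.4 kN
L_e = K·L = 2 × 4.19 = 8.380 m
Required I = P_cr·L_e²/(π²E) = 6.264×10^5 × 8.380² / (π² × 1.11×10^10) = 4.015×10^-4 m⁴
I_req = 4.015×10^8 mm⁴
Solid circle: I = πd⁴/64  ⇒  d = (64I/π)^(1/4) = (64×4.015×10^8/π)^(1/4) = 301 mm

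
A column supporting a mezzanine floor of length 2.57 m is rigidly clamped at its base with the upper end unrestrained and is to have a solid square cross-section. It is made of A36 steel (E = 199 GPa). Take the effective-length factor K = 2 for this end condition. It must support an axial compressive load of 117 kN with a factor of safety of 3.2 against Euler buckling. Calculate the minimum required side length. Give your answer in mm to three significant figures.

a ≈ 88.2 mm

Required P_cr = n·P = 3.2 × 117 = 374.4 kN
L_e = K·L = 2 × 2.57 = 5.140 m
Required I = P_cr·L_e²/(π²E) = 3.744×10^5 × 5.140² / (π² × 1.99×10^11) = 5.036×10^-6 m⁴
I_req = 5.036×10^6 mm⁴
Solid square: I = a⁴/12  ⇒  a = (12I)^(1/4) = (12×5.036×10^6)^(1/4) = 88.2 mm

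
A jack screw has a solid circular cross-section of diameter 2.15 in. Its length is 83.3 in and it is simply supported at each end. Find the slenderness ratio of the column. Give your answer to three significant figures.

For a solid circle r = d/4 = 2.15/4 = 0.5375 in
L_e = K·L = 1 × 83.3 = 83.30 in
λ = L_e / r_min = 83.300 / 0.5375 = 155

λ ≈ 155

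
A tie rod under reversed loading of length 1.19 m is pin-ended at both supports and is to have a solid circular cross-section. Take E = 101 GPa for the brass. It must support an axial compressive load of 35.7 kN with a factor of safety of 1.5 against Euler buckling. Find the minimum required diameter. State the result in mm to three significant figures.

Required P_cr = n·P = 1.5 × 35.7 = 53.55 kN
L_e = K·L = 1 × 1.19 = 1.190 m
Required I = P_cr·L_e²/(π²E) = 5.355×10^4 × 1.190² / (π² × 1.01×10^11) = 7.607×10^-8 m⁴
I_req = 7.607×10^4 mm⁴
Solid circle: I = πd⁴/64  ⇒  d = (64I/π)^(1/4) = (64×7.607×10^4/π)^(1/4) = 35.3 mm

d ≈ 35.3 mm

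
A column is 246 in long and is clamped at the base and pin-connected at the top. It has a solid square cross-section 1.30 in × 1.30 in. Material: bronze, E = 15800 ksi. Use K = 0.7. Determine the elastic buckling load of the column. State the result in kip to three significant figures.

P_cr ≈ 1.25 kip

I = a⁴/12 = 1.30⁴/12 = 0.2380 in⁴
Effective length L_e = K·L = 0.7 × 246 = 172.2 in
P_cr = π²EI / L_e² = π² × 15800×10³ × 0.2380 / 172.2² = 1.252×10^3 lb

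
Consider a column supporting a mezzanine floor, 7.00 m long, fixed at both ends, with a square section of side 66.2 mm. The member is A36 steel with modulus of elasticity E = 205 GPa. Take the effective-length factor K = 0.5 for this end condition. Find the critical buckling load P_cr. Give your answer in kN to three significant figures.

I = a⁴/12 = 66.2⁴/12 = 1.600×10^6 mm⁴
I = 1.600×10^6 mm⁴ = 1.600×10^-6 m⁴
Effective length L_e = K·L = 0.5 × 7.00 = 3.500 m
P_cr = π²EI / L_e² = π² × 205×10⁹ × 1.600×10^-6 / 3.500² = 2.643×10^5 N

P_cr ≈ 264 kN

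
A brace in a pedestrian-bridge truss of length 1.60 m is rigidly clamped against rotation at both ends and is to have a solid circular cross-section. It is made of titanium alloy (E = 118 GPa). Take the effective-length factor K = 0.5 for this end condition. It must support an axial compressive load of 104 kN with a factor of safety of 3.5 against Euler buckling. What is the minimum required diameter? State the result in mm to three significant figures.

d ≈ 44.9 mm

Required P_cr = n·P = 3.5 × 104 = 364.0 kN
L_e = K·L = 0.5 × 1.60 = 0.8000 m
Required I = P_cr·L_e²/(π²E) = 3.640×10^5 × 0.8000² / (π² × 1.18×10^11) = 2.000×10^-7 m⁴
I_req = 2.000×10^5 mm⁴
Solid circle: I = πd⁴/64  ⇒  d = (64I/π)^(1/4) = (64×2.000×10^5/π)^(1/4) = 44.9 mm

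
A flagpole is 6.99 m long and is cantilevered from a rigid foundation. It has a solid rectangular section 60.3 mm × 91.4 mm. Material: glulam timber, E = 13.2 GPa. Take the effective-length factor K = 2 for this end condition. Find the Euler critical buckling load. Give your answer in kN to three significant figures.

Buckling occurs about the weak axis: I_min = h·b³/12 with b = 60.3 mm (the shorter side).
I_min = 91.4×60.3³/12 = 1.670×10^6 mm⁴
I = 1.670×10^6 mm⁴ = 1.670×10^-6 m⁴
Effective length L_e = K·L = 2 × 6.99 = 13.98 m
P_cr = π²EI / L_e² = π² × 13.2×10⁹ × 1.670×10^-6 / 13.98² = 1.113×10^3 N

P_cr ≈ 1.11 kN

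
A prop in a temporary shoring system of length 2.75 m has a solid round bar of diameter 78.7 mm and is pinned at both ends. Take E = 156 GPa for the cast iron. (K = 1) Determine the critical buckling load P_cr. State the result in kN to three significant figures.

P_cr ≈ 383 kN

I = πd⁴/64 = π×78.7⁴/64 = 1.883×10^6 mm⁴
I = 1.883×10^6 mm⁴ = 1.883×10^-6 m⁴
Effective length L_e = K·L = 1 × 2.75 = 2.750 m
P_cr = π²EI / L_e² = π² × 156×10⁹ × 1.883×10^-6 / 2.750² = 3.834×10^5 N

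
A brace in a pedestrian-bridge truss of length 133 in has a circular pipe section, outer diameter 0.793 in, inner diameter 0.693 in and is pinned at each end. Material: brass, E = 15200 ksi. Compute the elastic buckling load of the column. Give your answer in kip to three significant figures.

P_cr ≈ 0.0686 kip

d_o = 0.793 in, d_i = 0.693 in
I = π(d_o⁴ − d_i⁴)/64 = π(0.793⁴ − 0.6930⁴)/64 = 8.090×10^-3 in⁴
Effective length L_e = K·L = 1 × 133 = 133.0 in
P_cr = π²EI / L_e² = π² × 15200×10³ × 8.090×10^-3 / 133.0² = 68.61 lb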